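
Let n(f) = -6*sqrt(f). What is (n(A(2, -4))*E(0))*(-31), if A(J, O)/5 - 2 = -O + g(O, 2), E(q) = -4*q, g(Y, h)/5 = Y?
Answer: 0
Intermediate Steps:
g(Y, h) = 5*Y
A(J, O) = 10 + 20*O (A(J, O) = 10 + 5*(-O + 5*O) = 10 + 5*(4*O) = 10 + 20*O)
(n(A(2, -4))*E(0))*(-31) = ((-6*sqrt(10 + 20*(-4)))*(-4*0))*(-31) = (-6*sqrt(10 - 80)*0)*(-31) = (-6*I*sqrt(70)*0)*(-31) = 0*(-31) = 0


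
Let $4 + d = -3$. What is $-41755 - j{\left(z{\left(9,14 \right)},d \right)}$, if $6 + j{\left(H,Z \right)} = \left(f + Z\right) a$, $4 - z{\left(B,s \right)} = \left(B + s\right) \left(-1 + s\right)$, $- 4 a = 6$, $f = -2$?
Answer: $- \frac{83525}{2} \approx -41763.0$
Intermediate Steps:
$d = -7$ ($d = -4 - 3 = -7$)
$a = - \frac{3}{2}$ ($a = \left(- \frac{1}{4}\right) 6 = - \frac{3}{2} \approx -1.5$)
$z{\left(B,s \right)} = 4 - \left(-1 + s\right) \left(B + s\right)$ ($z{\left(B,s \right)} = 4 - \left(B + s\right) \left(-1 + s\right) = 4 - \left(-1 + s\right) \left(B + s\right)$)
$j{\left(H,Z \right)} = -3 - \frac{3 Z}{2}$ ($j{\left(H,Z \right)} = -6 + \left(-2 + Z\right) \left(- \frac{3}{2}\right) = -6 - \left(-3 + \frac{3 Z}{2}\right) = -3 - \frac{3 Z}{2}$)
$-41755 - j{\left(z{\left(9,14 \right)},d \right)} = -41755 - \left(-3 - - \frac{21}{2}\right) = -41755 - \left(-3 + \frac{21}{2}\right) = -41755 - \frac{15}{2} = - \frac{83525}{2}$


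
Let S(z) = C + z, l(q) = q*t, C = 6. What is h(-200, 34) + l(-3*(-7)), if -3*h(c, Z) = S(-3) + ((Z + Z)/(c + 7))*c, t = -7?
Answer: -99292/579 ≈ -171.49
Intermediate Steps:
l(q) = -7*q (l(q) = q*(-7) = -7*q)
S(z) = 6 + z
h(c, Z) = -1 - 2*Z*c/(3*(7 + c)) (h(c, Z) = -((6 - 3) + ((Z + Z)/(c + 7))*c)/3 = -(3 + ((2*Z)/(7 + c))*c)/3 = -(3 + (2*Z/(7 + c))*c)/3 = -(3 + 2*Z*c/(7 + c))/3 = -1 - 2*Z*c/(3*(7 + c)))
h(-200, 34) + l(-3*(-7)) = (-7 - 1*(-200) - 2/3*34*(-200))/(7 - 200) - (-21)*(-7) = (-7 + 200 + 13600/3)/(-193) - 7*21 = -1/193*14179/3 - 147 = -14179/579 - 147 = -99292/579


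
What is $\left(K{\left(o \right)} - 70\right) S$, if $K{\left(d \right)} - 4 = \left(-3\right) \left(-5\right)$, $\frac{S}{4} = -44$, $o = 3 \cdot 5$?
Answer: $8976$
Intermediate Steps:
$o = 15$
$S = -176$ ($S = 4 \left(-44\right) = -176$)
$K{\left(d \right)} = 19$ ($K{\left(d \right)} = 4 - -15 = 4 + 15 = 19$)
$\left(K{\left(o \right)} - 70\right) S = \left(19 - 70\right) \left(-176\right) = \left(-51\right) \left(-176\right) = 8976$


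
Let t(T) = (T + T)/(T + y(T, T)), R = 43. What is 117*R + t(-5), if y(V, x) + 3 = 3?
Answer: 5033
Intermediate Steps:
y(V, x) = 0 (y(V, x) = -3 + 3 = 0)
t(T) = 2 (t(T) = (T + T)/(T + 0) = (2*T)/T = 2)
117*R + t(-5) = 117*43 + 2 = 5031 + 2 = 5033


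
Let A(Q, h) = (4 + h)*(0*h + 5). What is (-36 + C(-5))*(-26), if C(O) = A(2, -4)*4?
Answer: 936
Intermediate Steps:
A(Q, h) = 20 + 5*h (A(Q, h) = (4 + h)*(0 + 5) = (4 + h)*5 = 20 + 5*h)
C(O) = 0 (C(O) = (20 + 5*(-4))*4 = (20 - 20)*4 = 0*4 = 0)
(-36 + C(-5))*(-26) = (-36 + 0)*(-26) = -36*(-26) = 936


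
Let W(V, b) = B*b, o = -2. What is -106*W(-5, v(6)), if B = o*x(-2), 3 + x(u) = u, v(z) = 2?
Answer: -2120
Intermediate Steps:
x(u) = -3 + u
B = 10 (B = -2*(-3 - 2) = -2*(-5) = 10)
W(V, b) = 10*b
-106*W(-5, v(6)) = -1060*2 = -106*20 = -2120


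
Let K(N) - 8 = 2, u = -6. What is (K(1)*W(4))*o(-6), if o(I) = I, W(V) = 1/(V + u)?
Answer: 30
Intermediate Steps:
K(N) = 10 (K(N) = 8 + 2 = 10)
W(V) = 1/(-6 + V) (W(V) = 1/(V - 6) = 1/(-6 + V))
(K(1)*W(4))*o(-6) = (10/(-6 + 4))*(-6) = (10/(-2))*(-6) = (10*(-1/2))*(-6) = -5*(-6) = 30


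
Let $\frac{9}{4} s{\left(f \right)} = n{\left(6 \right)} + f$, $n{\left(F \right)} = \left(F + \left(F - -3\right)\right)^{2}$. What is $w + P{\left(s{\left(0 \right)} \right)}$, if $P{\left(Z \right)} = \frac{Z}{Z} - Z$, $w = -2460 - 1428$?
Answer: $-3987$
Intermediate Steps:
$w = -3888$ ($w = -2460 - 1428 = -3888$)
$n{\left(F \right)} = \left(3 + 2 F\right)^{2}$ ($n{\left(F \right)} = \left(F + \left(F + 3\right)\right)^{2} = \left(F + \left(3 + F\right)\right)^{2} = \left(3 + 2 F\right)^{2}$)
$s{\left(f \right)} = 100 + \frac{4 f}{9}$ ($s{\left(f \right)} = \frac{4 \left(\left(3 + 2 \cdot 6\right)^{2} + f\right)}{9} = \frac{4 \left(\left(3 + 12\right)^{2} + f\right)}{9} = \frac{4 \left(15^{2} + f\right)}{9} = \frac{4 \left(225 + f\right)}{9} = 100 + \frac{4 f}{9}$)
$P{\left(Z \right)} = 1 - Z$
$w + P{\left(s{\left(0 \right)} \right)} = -3888 + \left(1 - \left(100 + \frac{4}{9} \cdot 0\right)\right) = -3888 + \left(1 - \left(100 + 0\right)\right) = -3888 + \left(1 - 100\right) = -3888 - 99 = -3987$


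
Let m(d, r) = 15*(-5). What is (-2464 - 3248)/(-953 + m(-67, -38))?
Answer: 1428/257 ≈ 5.5564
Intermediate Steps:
m(d, r) = -75
(-2464 - 3248)/(-953 + m(-67, -38)) = (-2464 - 3248)/(-953 - 75) = -5712/(-1028) = -5712*(-1/1028) = 1428/257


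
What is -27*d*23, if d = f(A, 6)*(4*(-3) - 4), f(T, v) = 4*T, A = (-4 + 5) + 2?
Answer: 119232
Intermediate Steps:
A = 3 (A = 1 + 2 = 3)
d = -192 (d = (4*3)*(4*(-3) - 4) = 12*(-12 - 4) = 12*(-16) = -192)
-27*d*23 = -27*(-192)*23 = 5184*23 = 119232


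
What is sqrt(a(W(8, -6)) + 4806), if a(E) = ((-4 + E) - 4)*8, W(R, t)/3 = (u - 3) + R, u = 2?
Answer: sqrt(4910) ≈ 70.071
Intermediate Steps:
W(R, t) = -3 + 3*R (W(R, t) = 3*((2 - 3) + R) = 3*(-1 + R) = -3 + 3*R)
a(E) = -64 + 8*E (a(E) = (-8 + E)*8 = -64 + 8*E)
sqrt(a(W(8, -6)) + 4806) = sqrt((-64 + 8*(-3 + 3*8)) + 4806) = sqrt((-64 + 8*(-3 + 24)) + 4806) = sqrt((-64 + 8*21) + 4806) = sqrt((-64 + 168) + 4806) = sqrt(104 + 4806) = sqrt(4910)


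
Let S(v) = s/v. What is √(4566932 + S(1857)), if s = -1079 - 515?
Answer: 7*√321404676090/1857 ≈ 2137.0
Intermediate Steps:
s = -1594
S(v) = -1594/v
√(4566932 + S(1857)) = √(4566932 - 1594/1857) = √(8480791130/1857) = 7*√321404676090/1857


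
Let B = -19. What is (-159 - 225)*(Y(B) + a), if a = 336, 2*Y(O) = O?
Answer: -125376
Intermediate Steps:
Y(O) = O/2
(-159 - 225)*(Y(B) + a) = (-159 - 225)*((½)*(-19) + 336) = -384*(-19/2 + 336) = -384*653/2 = -125376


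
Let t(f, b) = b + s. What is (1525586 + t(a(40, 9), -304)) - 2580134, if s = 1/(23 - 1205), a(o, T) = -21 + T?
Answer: -1246835065/1182 ≈ -1.0549e+6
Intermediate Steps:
s = -1/1182 (s = 1/(-1182) = -1/1182 ≈ -0.00084602)
t(f, b) = -1/1182 + b (t(f, b) = b - 1/1182 = -1/1182 + b)
(1525586 + t(a(40, 9), -304)) - 2580134 = (1525586 + (-1/1182 - 304)) - 2580134 = (1525586 - 359329/1182) - 2580134 = 1802883323/1182 - 2580134 = -1246835065/1182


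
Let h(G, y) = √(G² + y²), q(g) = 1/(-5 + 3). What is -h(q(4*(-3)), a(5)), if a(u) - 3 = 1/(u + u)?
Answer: -√986/10 ≈ -3.1401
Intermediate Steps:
q(g) = -½ (q(g) = 1/(-2) = -½)
a(u) = 3 + 1/(2*u) (a(u) = 3 + 1/(u + u) = 3 + 1/(2*u))
-h(q(4*(-3)), a(5)) = -√((-½)² + (3 + (½)/5)²) = -√(¼ + (3 + (½)*(⅕))²) = -√(¼ + (3 + ⅒)²) = -√(¼ + (31/10)²) = -√(¼ + 961/100) = -√(493/50) = -√986/10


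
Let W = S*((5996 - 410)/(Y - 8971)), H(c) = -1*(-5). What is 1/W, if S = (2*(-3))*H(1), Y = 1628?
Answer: 1049/23940 ≈ 0.043818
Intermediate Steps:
H(c) = 5
S = -30 (S = (2*(-3))*5 = -6*5 = -30)
W = 23940/1049 (W = -30*(5996 - 410)/(1628 - 8971) = -167580/(-7343) = -167580*(-1)/7343 = -30*(-798/1049) = 23940/1049 ≈ 22.822)
1/W = 1/(23940/1049) = 1049/23940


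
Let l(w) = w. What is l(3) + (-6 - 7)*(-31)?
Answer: 406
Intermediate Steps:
l(3) + (-6 - 7)*(-31) = 3 + (-6 - 7)*(-31) = 3 - 13*(-31) = 3 + 403 = 406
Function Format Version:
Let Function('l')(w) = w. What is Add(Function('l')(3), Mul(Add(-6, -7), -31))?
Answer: 406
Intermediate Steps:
Add(Function('l')(3), Mul(Add(-6, -7), -31)) = Add(3, Mul(Add(-6, -7), -31)) = Add(3, Mul(-13, -31)) = Add(3, 403) = 406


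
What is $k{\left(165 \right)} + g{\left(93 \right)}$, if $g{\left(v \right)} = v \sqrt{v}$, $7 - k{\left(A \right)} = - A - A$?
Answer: $337 + 93 \sqrt{93} \approx 1233.9$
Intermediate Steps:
$k{\left(A \right)} = 7 + 2 A$ ($k{\left(A \right)} = 7 - \left(- A - A\right) = 7 - - 2 A = 7 + 2 A$)
$g{\left(v \right)} = v^{\frac{3}{2}}$
$k{\left(165 \right)} + g{\left(93 \right)} = \left(7 + 2 \cdot 165\right) + 93^{\frac{3}{2}} = \left(7 + 330\right) + 93 \sqrt{93} = 337 + 93 \sqrt{93}$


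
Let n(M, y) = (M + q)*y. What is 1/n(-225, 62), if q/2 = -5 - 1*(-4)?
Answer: -1/14074 ≈ -7.1053e-5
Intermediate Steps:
q = -2 (q = 2*(-5 - 1*(-4)) = 2*(-5 + 4) = 2*(-1) = -2)
n(M, y) = y*(-2 + M) (n(M, y) = (M - 2)*y = (-2 + M)*y = y*(-2 + M))
1/n(-225, 62) = 1/(62*(-2 - 225)) = 1/(62*(-227)) = 1/(-14074) = -1/14074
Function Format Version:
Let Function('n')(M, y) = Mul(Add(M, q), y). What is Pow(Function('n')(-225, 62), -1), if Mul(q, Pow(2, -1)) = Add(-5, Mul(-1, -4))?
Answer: Rational(-1, 14074) ≈ -7.1053e-5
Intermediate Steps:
q = -2 (q = Mul(2, Add(-5, Mul(-1, -4))) = Mul(2, Add(-5, 4)) = Mul(2, -1) = -2)
Function('n')(M, y) = Mul(y, Add(-2, M)) (Function('n')(M, y) = Mul(Add(M, -2), y) = Mul(Add(-2, M), y) = Mul(y, Add(-2, M)))
Pow(Function('n')(-225, 62), -1) = Pow(Mul(62, Add(-2, -225)), -1) = Pow(Mul(62, -227), -1) = Pow(-14074, -1) = Rational(-1, 14074)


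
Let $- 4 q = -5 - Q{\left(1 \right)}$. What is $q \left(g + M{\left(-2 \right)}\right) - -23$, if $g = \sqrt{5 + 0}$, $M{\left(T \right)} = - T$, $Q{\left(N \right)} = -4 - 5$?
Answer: $21 - \sqrt{5} \approx 18.764$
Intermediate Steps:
$Q{\left(N \right)} = -9$
$g = \sqrt{5} \approx 2.2361$
$q = -1$ ($q = - \frac{-5 - -9}{4} = - \frac{-5 + 9}{4} = \left(- \frac{1}{4}\right) 4 = -1$)
$q \left(g + M{\left(-2 \right)}\right) - -23 = - (\sqrt{5} - -2) - -23 = - (\sqrt{5} + 2) + 23 = - (2 + \sqrt{5}) + 23 = \left(-2 - \sqrt{5}\right) + 23 = 21 - \sqrt{5}$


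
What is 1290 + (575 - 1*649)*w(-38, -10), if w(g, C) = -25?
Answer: 3140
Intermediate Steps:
1290 + (575 - 1*649)*w(-38, -10) = 1290 + (575 - 1*649)*(-25) = 1290 + (575 - 649)*(-25) = 1290 - 74*(-25) = 1290 + 1850 = 3140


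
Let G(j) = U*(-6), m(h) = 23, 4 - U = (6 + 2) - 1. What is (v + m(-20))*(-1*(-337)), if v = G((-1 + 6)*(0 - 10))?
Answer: 13817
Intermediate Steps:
U = -3 (U = 4 - ((6 + 2) - 1) = 4 - (8 - 1) = 4 - 1*7 = 4 - 7 = -3)
G(j) = 18 (G(j) = -3*(-6) = 18)
v = 18
(v + m(-20))*(-1*(-337)) = (18 + 23)*(-1*(-337)) = 41*337 = 13817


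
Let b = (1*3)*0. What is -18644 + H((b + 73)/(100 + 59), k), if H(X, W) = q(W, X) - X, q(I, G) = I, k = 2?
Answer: -2964151/159 ≈ -18642.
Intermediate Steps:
b = 0 (b = 3*0 = 0)
H(X, W) = W - X
-18644 + H((b + 73)/(100 + 59), k) = -18644 + (2 - (0 + 73)/(100 + 59)) = -18644 + (2 - 73/159) = -18644 + 245/159 = -2964151/159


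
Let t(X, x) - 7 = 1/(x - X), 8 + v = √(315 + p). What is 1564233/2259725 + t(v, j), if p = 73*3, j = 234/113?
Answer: 47861182078383/6240910764725 - 12769*√534/5523602 ≈ 7.6155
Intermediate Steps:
j = 234/113 (j = 234*(1/113) = 234/113 ≈ 2.0708)
p = 219
v = -8 + √534 (v = -8 + √(315 + 219) = -8 + √534 ≈ 15.108)
t(X, x) = 7 + 1/(x - X)
1564233/2259725 + t(v, j) = 1564233/2259725 + (-1 - 7*234/113 + 7*(-8 + √534))/((-8 + √534) - 1*234/113) = 1564233*(1/2259725) + (-1 - 1638/113 + (-56 + 7*√534))/((-8 + √534) - 234/113) = 1564233/2259725 + (-8079/113 + 7*√534)/(-1138/113 + √534)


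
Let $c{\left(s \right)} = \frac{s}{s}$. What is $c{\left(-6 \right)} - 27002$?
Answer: $-27001$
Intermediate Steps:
$c{\left(s \right)} = 1$
$c{\left(-6 \right)} - 27002 = 1 - 27002 = -27001$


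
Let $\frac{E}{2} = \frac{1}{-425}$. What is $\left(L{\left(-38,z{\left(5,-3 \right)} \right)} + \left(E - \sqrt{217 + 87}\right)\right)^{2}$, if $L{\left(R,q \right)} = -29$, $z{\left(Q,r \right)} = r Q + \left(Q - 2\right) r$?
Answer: $\frac{206864929}{180625} + \frac{98616 \sqrt{19}}{425} \approx 2156.7$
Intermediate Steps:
$z{\left(Q,r \right)} = Q r + r \left(-2 + Q\right)$ ($z{\left(Q,r \right)} = Q r + \left(-2 + Q\right) r = Q r + r \left(-2 + Q\right)$)
$E = - \frac{2}{425}$ ($E = \frac{2}{-425} = 2 \left(- \frac{1}{425}\right) = - \frac{2}{425} \approx -0.0047059$)
$\left(L{\left(-38,z{\left(5,-3 \right)} \right)} + \left(E - \sqrt{217 + 87}\right)\right)^{2} = \left(-29 - \left(\frac{2}{425} + \sqrt{217 + 87}\right)\right)^{2} = \left(-29 - \left(\frac{2}{425} + \sqrt{304}\right)\right)^{2} = \left(-29 - \left(\frac{2}{425} + 4 \sqrt{19}\right)\right)^{2} = \left(- \frac{12327}{425} - 4 \sqrt{19}\right)^{2}$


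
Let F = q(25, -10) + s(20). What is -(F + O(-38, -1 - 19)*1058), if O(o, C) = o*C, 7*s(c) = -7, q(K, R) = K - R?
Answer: -804114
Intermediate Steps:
s(c) = -1 (s(c) = (1/7)*(-7) = -1)
F = 34 (F = (25 - 1*(-10)) - 1 = (25 + 10) - 1 = 35 - 1 = 34)
O(o, C) = C*o
-(F + O(-38, -1 - 19)*1058) = -(34 + ((-1 - 19)*(-38))*1058) = -(34 - 20*(-38)*1058) = -(34 + 760*1058) = -(34 + 804080) = -1*804114 = -804114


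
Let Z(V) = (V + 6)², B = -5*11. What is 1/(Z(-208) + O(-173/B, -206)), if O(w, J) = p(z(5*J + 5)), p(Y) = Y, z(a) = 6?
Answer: 1/40810 ≈ 2.4504e-5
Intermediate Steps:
B = -55
O(w, J) = 6
Z(V) = (6 + V)²
1/(Z(-208) + O(-173/B, -206)) = 1/((6 - 208)² + 6) = 1/((-202)² + 6) = 1/(40804 + 6) = 1/40810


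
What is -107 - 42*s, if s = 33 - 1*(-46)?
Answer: -3425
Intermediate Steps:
s = 79 (s = 33 + 46 = 79)
-107 - 42*s = -107 - 42*79 = -107 - 3318 = -3425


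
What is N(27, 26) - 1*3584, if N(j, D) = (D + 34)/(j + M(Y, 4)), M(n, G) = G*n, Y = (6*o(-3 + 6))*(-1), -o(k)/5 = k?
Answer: -462316/129 ≈ -3583.8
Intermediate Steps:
o(k) = -5*k
Y = 90 (Y = (6*(-5*(-3 + 6)))*(-1) = (6*(-5*3))*(-1) = (6*(-15))*(-1) = -90*(-1) = 90)
N(j, D) = (34 + D)/(360 + j) (N(j, D) = (D + 34)/(j + 4*90) = (34 + D)/(j + 360) = (34 + D)/(360 + j))
N(27, 26) - 1*3584 = (34 + 26)/(360 + 27) - 1*3584 = 60/387 - 3584 = (1/387)*60 - 3584 = 20/129 - 3584 = -462316/129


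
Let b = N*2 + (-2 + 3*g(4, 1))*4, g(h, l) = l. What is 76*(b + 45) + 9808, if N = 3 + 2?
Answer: 14292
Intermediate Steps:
N = 5
b = 14 (b = 5*2 + (-2 + 3*1)*4 = 10 + (-2 + 3)*4 = 10 + 1*4 = 10 + 4 = 14)
76*(b + 45) + 9808 = 76*(14 + 45) + 9808 = 76*59 + 9808 = 4484 + 9808 = 14292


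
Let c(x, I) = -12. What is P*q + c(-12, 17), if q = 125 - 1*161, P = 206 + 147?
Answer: -12720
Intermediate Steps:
P = 353
q = -36 (q = 125 - 161 = -36)
P*q + c(-12, 17) = 353*(-36) - 12 = -12708 - 12 = -12720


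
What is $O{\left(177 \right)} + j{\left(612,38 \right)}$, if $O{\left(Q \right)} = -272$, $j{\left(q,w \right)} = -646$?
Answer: $-918$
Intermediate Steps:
$O{\left(177 \right)} + j{\left(612,38 \right)} = -272 - 646 = -918$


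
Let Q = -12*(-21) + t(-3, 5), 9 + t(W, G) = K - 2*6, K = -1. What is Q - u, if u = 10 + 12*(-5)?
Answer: 280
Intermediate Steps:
u = -50 (u = 10 - 60 = -50)
t(W, G) = -22 (t(W, G) = -9 + (-1 - 2*6) = -9 + (-1 - 12) = -9 - 13 = -22)
Q = 230 (Q = -12*(-21) - 22 = 252 - 22 = 230)
Q - u = 230 - 1*(-50) = 230 + 50 = 280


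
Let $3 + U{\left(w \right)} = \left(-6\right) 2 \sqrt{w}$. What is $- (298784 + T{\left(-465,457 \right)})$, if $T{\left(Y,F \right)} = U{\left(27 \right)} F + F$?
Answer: $-297870 + 16452 \sqrt{3} \approx -2.6937 \cdot 10^{5}$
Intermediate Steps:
$U{\left(w \right)} = -3 - 12 \sqrt{w}$ ($U{\left(w \right)} = -3 + \left(-6\right) 2 \sqrt{w} = -3 - 12 \sqrt{w}$)
$T{\left(Y,F \right)} = F + F \left(-3 - 36 \sqrt{3}\right)$ ($T{\left(Y,F \right)} = \left(-3 - 12 \sqrt{27}\right) F + F = \left(-3 - 12 \cdot 3 \sqrt{3}\right) F + F = \left(-3 - 36 \sqrt{3}\right) F + F = F \left(-3 - 36 \sqrt{3}\right) + F = F + F \left(-3 - 36 \sqrt{3}\right)$)
$- (298784 + T{\left(-465,457 \right)}) = - (298784 - 914 \left(1 + 18 \sqrt{3}\right)) = - (298784 - \left(914 + 16452 \sqrt{3}\right)) = - (297870 - 16452 \sqrt{3}) = -297870 + 16452 \sqrt{3}$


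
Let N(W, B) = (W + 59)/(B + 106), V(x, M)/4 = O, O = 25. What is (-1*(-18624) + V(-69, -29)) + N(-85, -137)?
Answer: 580470/31 ≈ 18725.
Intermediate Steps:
V(x, M) = 100 (V(x, M) = 4*25 = 100)
N(W, B) = (59 + W)/(106 + B)
(-1*(-18624) + V(-69, -29)) + N(-85, -137) = (-1*(-18624) + 100) + (59 - 85)/(106 - 137) = (18624 + 100) - 26/(-31) = 18724 - 1/31*(-26) = 18724 + 26/31 = 580470/31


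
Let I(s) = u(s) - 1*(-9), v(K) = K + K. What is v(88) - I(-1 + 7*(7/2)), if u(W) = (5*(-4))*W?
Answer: 637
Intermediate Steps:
u(W) = -20*W
v(K) = 2*K
I(s) = 9 - 20*s (I(s) = -20*s - 1*(-9) = -20*s + 9 = 9 - 20*s)
v(88) - I(-1 + 7*(7/2)) = 2*88 - (9 - 20*(-1 + 7*(7/2))) = 176 - (9 - 20*(-1 + 7*(7*(½)))) = 176 - (9 - 20*(-1 + 7*(7/2))) = 176 - (9 - 20*(-1 + 49/2)) = 176 - (9 - 20*47/2) = 176 - (9 - 470) = 176 - 1*(-461) = 176 + 461 = 637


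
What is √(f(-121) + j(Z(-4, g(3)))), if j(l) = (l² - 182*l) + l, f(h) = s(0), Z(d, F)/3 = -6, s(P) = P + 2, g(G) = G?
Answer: 16*√14 ≈ 59.867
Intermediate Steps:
s(P) = 2 + P
Z(d, F) = -18 (Z(d, F) = 3*(-6) = -18)
f(h) = 2 (f(h) = 2 + 0 = 2)
j(l) = l² - 181*l
√(f(-121) + j(Z(-4, g(3)))) = √(2 - 18*(-181 - 18)) = √(2 - 18*(-199)) = √(2 + 3582) = √3584 = 16*√14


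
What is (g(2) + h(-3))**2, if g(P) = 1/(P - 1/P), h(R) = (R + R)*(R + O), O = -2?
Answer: 8464/9 ≈ 940.44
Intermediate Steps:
h(R) = 2*R*(-2 + R) (h(R) = (R + R)*(R - 2) = (2*R)*(-2 + R) = 2*R*(-2 + R))
(g(2) + h(-3))**2 = (2/(-1 + 2**2) + 2*(-3)*(-2 - 3))**2 = (2/(-1 + 4) + 2*(-3)*(-5))**2 = (2/3 + 30)**2 = (92/3)**2 = 8464/9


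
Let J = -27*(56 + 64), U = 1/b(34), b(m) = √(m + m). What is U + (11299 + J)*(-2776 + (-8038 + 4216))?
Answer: -53173282 + √17/34 ≈ -5.3173e+7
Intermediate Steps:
b(m) = √2*√m (b(m) = √(2*m) = √2*√m)
U = √17/34 (U = 1/(√2*√34) = 1/(2*√17) = √17/34 ≈ 0.12127)
J = -3240 (J = -27*120 = -3240)
U + (11299 + J)*(-2776 + (-8038 + 4216)) = √17/34 + (11299 - 3240)*(-2776 + (-8038 + 4216)) = √17/34 + 8059*(-2776 - 3822) = √17/34 + 8059*(-6598) = √17/34 - 53173282 = -53173282 + √17/34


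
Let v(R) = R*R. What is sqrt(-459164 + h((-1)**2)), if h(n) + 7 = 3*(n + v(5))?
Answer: I*sqrt(459093) ≈ 677.56*I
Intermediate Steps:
v(R) = R**2
h(n) = 68 + 3*n (h(n) = -7 + 3*(n + 5**2) = -7 + 3*(n + 25) = -7 + 3*(25 + n) = -7 + (75 + 3*n) = 68 + 3*n)
sqrt(-459164 + h((-1)**2)) = sqrt(-459164 + (68 + 3*(-1)**2)) = sqrt(-459164 + (68 + 3*1)) = sqrt(-459164 + (68 + 3)) = sqrt(-459164 + 71) = sqrt(-459093) = I*sqrt(459093)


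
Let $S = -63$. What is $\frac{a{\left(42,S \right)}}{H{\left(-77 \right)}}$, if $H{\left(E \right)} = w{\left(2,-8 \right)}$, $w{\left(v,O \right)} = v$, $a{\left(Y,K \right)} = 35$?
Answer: $\frac{35}{2} \approx 17.5$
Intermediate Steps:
$H{\left(E \right)} = 2$
$\frac{a{\left(42,S \right)}}{H{\left(-77 \right)}} = \frac{35}{2}$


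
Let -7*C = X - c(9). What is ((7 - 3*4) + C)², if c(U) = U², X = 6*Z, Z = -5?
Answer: 5776/49 ≈ 117.88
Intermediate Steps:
X = -30 (X = 6*(-5) = -30)
C = 111/7 (C = -(-30 - 1*9²)/7 = -(-30 - 1*81)/7 = -(-30 - 81)/7 = -⅐*(-111) = 111/7 ≈ 15.857)
((7 - 3*4) + C)² = ((7 - 3*4) + 111/7)² = ((7 - 12) + 111/7)² = (-5 + 111/7)² = (76/7)² = 5776/49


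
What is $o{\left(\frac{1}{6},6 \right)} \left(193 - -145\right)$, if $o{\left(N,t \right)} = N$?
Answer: $\frac{169}{3} \approx 56.333$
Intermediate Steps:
$o{\left(\frac{1}{6},6 \right)} \left(193 - -145\right) = \frac{193 - -145}{6} = \frac{193 + 145}{6} = \frac{1}{6} \cdot 338 = \frac{169}{3}$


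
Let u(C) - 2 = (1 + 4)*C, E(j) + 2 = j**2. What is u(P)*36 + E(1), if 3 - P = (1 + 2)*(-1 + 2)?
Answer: 71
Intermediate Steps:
E(j) = -2 + j**2
P = 0 (P = 3 - (1 + 2)*(-1 + 2) = 3 - 3 = 0)
u(C) = 2 + 5*C (u(C) = 2 + (1 + 4)*C = 2 + 5*C)
u(P)*36 + E(1) = (2 + 5*0)*36 + (-2 + 1**2) = (2 + 0)*36 + (-2 + 1) = 2*36 - 1 = 72 - 1 = 71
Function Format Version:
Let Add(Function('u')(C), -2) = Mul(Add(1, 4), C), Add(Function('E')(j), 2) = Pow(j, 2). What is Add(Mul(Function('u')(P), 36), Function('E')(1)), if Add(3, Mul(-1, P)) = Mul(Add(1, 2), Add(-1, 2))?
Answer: 71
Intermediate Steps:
Function('E')(j) = Add(-2, Pow(j, 2))
P = 0 (P = Add(3, Mul(-1, Mul(Add(1, 2), Add(-1, 2)))) = Add(3, Mul(-1, Mul(3, 1))) = Add(3, Mul(-1, 3)) = Add(3, -3) = 0)
Function('u')(C) = Add(2, Mul(5, C)) (Function('u')(C) = Add(2, Mul(Add(1, 4), C)) = Add(2, Mul(5, C)))
Add(Mul(Function('u')(P), 36), Function('E')(1)) = Add(Mul(Add(2, Mul(5, 0)), 36), Add(-2, Pow(1, 2))) = Add(Mul(Add(2, 0), 36), Add(-2, 1)) = Add(Mul(2, 36), -1) = Add(72, -1) = 71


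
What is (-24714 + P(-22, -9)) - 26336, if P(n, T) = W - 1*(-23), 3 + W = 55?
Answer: -50975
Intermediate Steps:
W = 52 (W = -3 + 55 = 52)
P(n, T) = 75 (P(n, T) = 52 - 1*(-23) = 52 + 23 = 75)
(-24714 + P(-22, -9)) - 26336 = (-24714 + 75) - 26336 = -24639 - 26336 = -50975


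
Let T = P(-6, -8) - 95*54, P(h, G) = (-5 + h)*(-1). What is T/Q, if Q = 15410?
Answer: -5119/15410 ≈ -0.33219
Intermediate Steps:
P(h, G) = 5 - h
T = -5119 (T = (5 - 1*(-6)) - 95*54 = (5 + 6) - 5130 = 11 - 5130 = -5119)
T/Q = -5119/15410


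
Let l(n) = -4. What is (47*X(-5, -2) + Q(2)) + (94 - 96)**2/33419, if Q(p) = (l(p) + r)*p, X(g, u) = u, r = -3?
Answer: -3609248/33419 ≈ -108.00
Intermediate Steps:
Q(p) = -7*p (Q(p) = (-4 - 3)*p = -7*p)
(47*X(-5, -2) + Q(2)) + (94 - 96)**2/33419 = (47*(-2) - 7*2) + (94 - 96)**2/33419 = (-94 - 14) + (-2)**2*(1/33419) = -108 + 4*(1/33419) = -108 + 4/33419 = -3609248/33419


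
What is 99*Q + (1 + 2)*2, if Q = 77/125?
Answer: 8373/125 ≈ 66.984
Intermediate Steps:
Q = 77/125 (Q = 77*(1/125) = 77/125 ≈ 0.61600)
99*Q + (1 + 2)*2 = 99*(77/125) + (1 + 2)*2 = 7623/125 + 3*2 = 7623/125 + 6 = 8373/125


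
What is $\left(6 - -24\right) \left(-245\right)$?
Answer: $-7350$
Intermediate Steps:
$\left(6 - -24\right) \left(-245\right) = \left(6 + 24\right) \left(-245\right) = 30 \left(-245\right) = -7350$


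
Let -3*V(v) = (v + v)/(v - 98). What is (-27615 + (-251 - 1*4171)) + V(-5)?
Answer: -9899443/309 ≈ -32037.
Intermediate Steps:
V(v) = -2*v/(3*(-98 + v)) (V(v) = -(v + v)/(3*(v - 98)) = -2*v/(3*(-98 + v)))
(-27615 + (-251 - 1*4171)) + V(-5) = (-27615 + (-251 - 1*4171)) - 2*(-5)/(-294 + 3*(-5)) = (-27615 + (-251 - 4171)) - 2*(-5)/(-294 - 15) = (-27615 - 4422) - 2*(-5)/(-309) = -32037 - 2*(-5)*(-1/309) = -32037 - 10/309 = -9899443/309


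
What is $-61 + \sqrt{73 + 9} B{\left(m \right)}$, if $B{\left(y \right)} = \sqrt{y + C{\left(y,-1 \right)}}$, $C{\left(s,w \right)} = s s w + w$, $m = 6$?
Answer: $-61 + i \sqrt{2542} \approx -61.0 + 50.418 i$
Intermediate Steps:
$C{\left(s,w \right)} = w + w s^{2}$ ($C{\left(s,w \right)} = s^{2} w + w = w s^{2} + w = w + w s^{2}$)
$B{\left(y \right)} = \sqrt{-1 + y - y^{2}}$ ($B{\left(y \right)} = \sqrt{y - \left(1 + y^{2}\right)} = \sqrt{-1 + y - y^{2}}$)
$-61 + \sqrt{73 + 9} B{\left(m \right)} = -61 + \sqrt{73 + 9} \sqrt{-1 + 6 - 6^{2}} = -61 + \sqrt{82} \sqrt{-1 + 6 - 36} = -61 + \sqrt{82} \sqrt{-31} = -61 + \sqrt{82} i \sqrt{31} = -61 + i \sqrt{2542}$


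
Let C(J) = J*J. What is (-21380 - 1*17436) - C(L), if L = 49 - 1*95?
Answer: -40932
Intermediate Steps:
L = -46 (L = 49 - 95 = -46)
C(J) = J**2
(-21380 - 1*17436) - C(L) = (-21380 - 1*17436) - 1*(-46)**2 = (-21380 - 17436) - 1*2116 = -38816 - 2116 = -40932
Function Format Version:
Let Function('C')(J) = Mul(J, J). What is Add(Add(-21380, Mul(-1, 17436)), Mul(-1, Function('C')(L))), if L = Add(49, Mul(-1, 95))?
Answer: -40932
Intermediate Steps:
L = -46 (L = Add(49, -95) = -46)
Function('C')(J) = Pow(J, 2)
Add(Add(-21380, Mul(-1, 17436)), Mul(-1, Function('C')(L))) = Add(Add(-21380, Mul(-1, 17436)), Mul(-1, Pow(-46, 2))) = Add(Add(-21380, -17436), Mul(-1, 2116)) = Add(-38816, -2116) = -40932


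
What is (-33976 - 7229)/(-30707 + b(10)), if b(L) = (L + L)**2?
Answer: 41205/30307 ≈ 1.3596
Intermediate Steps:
b(L) = 4*L**2 (b(L) = (2*L)**2 = 4*L**2)
(-33976 - 7229)/(-30707 + b(10)) = (-33976 - 7229)/(-30707 + 4*10**2) = -41205/(-30707 + 4*100) = -41205/(-30707 + 400) = -41205/(-30307) = -41205*(-1/30307) = 41205/30307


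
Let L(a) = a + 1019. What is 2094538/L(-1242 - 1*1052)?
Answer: -2094538/1275 ≈ -1642.8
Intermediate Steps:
L(a) = 1019 + a
2094538/L(-1242 - 1*1052) = 2094538/(1019 + (-1242 - 1*1052)) = 2094538/(1019 + (-1242 - 1052)) = 2094538/(1019 - 2294) = 2094538/(-1275) = 2094538*(-1/1275) = -2094538/1275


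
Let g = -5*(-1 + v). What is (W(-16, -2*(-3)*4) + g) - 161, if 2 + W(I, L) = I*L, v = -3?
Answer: -527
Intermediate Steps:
g = 20 (g = -5*(-1 - 3) = -5*(-4) = 20)
W(I, L) = -2 + I*L
(W(-16, -2*(-3)*4) + g) - 161 = ((-2 - 16*(-2*(-3))*4) + 20) - 161 = ((-2 - 96*4) + 20) - 161 = ((-2 - 16*24) + 20) - 161 = ((-2 - 384) + 20) - 161 = (-386 + 20) - 161 = -366 - 161 = -527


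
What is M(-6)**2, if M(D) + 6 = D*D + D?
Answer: 576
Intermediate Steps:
M(D) = -6 + D + D**2 (M(D) = -6 + (D*D + D) = -6 + (D**2 + D) = -6 + (D + D**2) = -6 + D + D**2)
M(-6)**2 = (-6 - 6 + (-6)**2)**2 = (-6 - 6 + 36)**2 = 24**2 = 576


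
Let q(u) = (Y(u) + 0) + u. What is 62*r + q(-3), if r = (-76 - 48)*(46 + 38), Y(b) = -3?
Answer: -645798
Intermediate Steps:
r = -10416 (r = -124*84 = -10416)
q(u) = -3 + u (q(u) = (-3 + 0) + u = -3 + u)
62*r + q(-3) = 62*(-10416) + (-3 - 3) = -645792 - 6 = -645798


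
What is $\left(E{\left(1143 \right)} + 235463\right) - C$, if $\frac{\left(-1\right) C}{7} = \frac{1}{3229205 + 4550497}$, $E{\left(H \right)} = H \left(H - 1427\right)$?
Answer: $- \frac{99078950513}{1111386} \approx -89149.0$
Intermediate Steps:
$E{\left(H \right)} = H \left(-1427 + H\right)$
$C = - \frac{1}{1111386}$ ($C = - \frac{7}{3229205 + 4550497} = - \frac{7}{7779702} = \left(-7\right) \frac{1}{7779702} = - \frac{1}{1111386} \approx -8.9978 \cdot 10^{-7}$)
$\left(E{\left(1143 \right)} + 235463\right) - C = \left(1143 \left(-1427 + 1143\right) + 235463\right) - - \frac{1}{1111386} = \left(1143 \left(-284\right) + 235463\right) + \frac{1}{1111386} = \left(-324612 + 235463\right) + \frac{1}{1111386} = -89149 + \frac{1}{1111386} = - \frac{99078950513}{1111386}$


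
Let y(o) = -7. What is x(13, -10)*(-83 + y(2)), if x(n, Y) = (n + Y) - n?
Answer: 900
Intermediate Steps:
x(n, Y) = Y (x(n, Y) = (Y + n) - n = Y)
x(13, -10)*(-83 + y(2)) = -10*(-83 - 7) = -10*(-90) = 900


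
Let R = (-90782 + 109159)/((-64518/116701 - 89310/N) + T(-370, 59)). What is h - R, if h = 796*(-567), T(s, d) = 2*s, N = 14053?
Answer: -904777973139437/2004793144 ≈ -4.5131e+5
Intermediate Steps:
h = -451332
R = -49326128371/2004793144 (R = (-90782 + 109159)/((-64518/116701 - 89310/14053) + 2*(-370)) = 18377/((-64518*1/116701 - 89310*1/14053) - 740) = 18377/((-64518/116701 - 6870/1081) - 740) = 18377/(-18542124/2684123 - 740) = 18377/(-2004793144/2684123) = 18377*(-2684123/2004793144) = -49326128371/2004793144 ≈ -24.604)
h - R = -451332 - 1*(-49326128371/2004793144) = -451332 + 49326128371/2004793144 = -904777973139437/2004793144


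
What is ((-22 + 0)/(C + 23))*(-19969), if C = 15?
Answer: 11561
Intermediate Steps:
((-22 + 0)/(C + 23))*(-19969) = ((-22 + 0)/(15 + 23))*(-19969) = -22/38*(-19969) = -22*1/38*(-19969) = -11/19*(-19969) = 11561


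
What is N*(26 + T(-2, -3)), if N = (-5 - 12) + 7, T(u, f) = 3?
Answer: -290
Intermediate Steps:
N = -10 (N = -17 + 7 = -10)
N*(26 + T(-2, -3)) = -10*(26 + 3) = -10*29 = -290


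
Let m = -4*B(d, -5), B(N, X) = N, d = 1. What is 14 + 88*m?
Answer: -338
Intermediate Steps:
m = -4 (m = -4*1 = -4)
14 + 88*m = 14 + 88*(-4) = 14 - 352 = -338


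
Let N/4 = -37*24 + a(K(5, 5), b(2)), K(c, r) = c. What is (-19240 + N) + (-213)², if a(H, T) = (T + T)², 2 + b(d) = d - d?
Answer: 22641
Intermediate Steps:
b(d) = -2 (b(d) = -2 + (d - d) = -2 + 0 = -2)
a(H, T) = 4*T² (a(H, T) = (2*T)² = 4*T²)
N = -3488 (N = 4*(-37*24 + 4*(-2)²) = 4*(-888 + 4*4) = 4*(-888 + 16) = 4*(-872) = -3488)
(-19240 + N) + (-213)² = (-19240 - 3488) + (-213)² = -22728 + 45369 = 22641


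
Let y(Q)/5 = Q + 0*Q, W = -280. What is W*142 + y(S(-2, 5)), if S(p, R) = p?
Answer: -39770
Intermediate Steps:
y(Q) = 5*Q (y(Q) = 5*(Q + 0*Q) = 5*(Q + 0) = 5*Q)
W*142 + y(S(-2, 5)) = -280*142 + 5*(-2) = -39760 - 10 = -39770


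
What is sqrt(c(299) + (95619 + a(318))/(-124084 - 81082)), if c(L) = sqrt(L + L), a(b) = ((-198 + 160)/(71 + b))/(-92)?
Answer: sqrt(-9292183203459745 + 19937878852014916*sqrt(598))/141201554 ≈ 4.8978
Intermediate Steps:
a(b) = 19/(46*(71 + b)) (a(b) = -38/(71 + b)*(-1/92) = 19/(46*(71 + b)))
c(L) = sqrt(2)*sqrt(L) (c(L) = sqrt(2*L) = sqrt(2)*sqrt(L))
sqrt(c(299) + (95619 + a(318))/(-124084 - 81082)) = sqrt(sqrt(2)*sqrt(299) + (95619 + 19/(46*(71 + 318)))/(-124084 - 81082)) = sqrt(sqrt(598) + (95619 + (19/46)/389)/(-205166)) = sqrt(sqrt(598) + (95619 + (19/46)*(1/389))*(-1/205166)) = sqrt(sqrt(598) + (95619 + 19/17894)*(-1/205166)) = sqrt(sqrt(598) + (1711006405/17894)*(-1/205166)) = sqrt(sqrt(598) - 1711006405/3671240404) = sqrt(-1711006405/3671240404 + sqrt(598))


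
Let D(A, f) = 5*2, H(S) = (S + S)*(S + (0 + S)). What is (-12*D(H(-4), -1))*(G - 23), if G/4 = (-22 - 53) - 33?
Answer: 54600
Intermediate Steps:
H(S) = 4*S² (H(S) = (2*S)*(S + S) = (2*S)*(2*S) = 4*S²)
D(A, f) = 10
G = -432 (G = 4*((-22 - 53) - 33) = 4*(-75 - 33) = 4*(-108) = -432)
(-12*D(H(-4), -1))*(G - 23) = (-12*10)*(-432 - 23) = -120*(-455) = 54600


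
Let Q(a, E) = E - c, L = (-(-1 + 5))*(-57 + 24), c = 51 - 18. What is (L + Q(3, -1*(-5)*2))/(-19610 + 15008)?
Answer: -109/4602 ≈ -0.023685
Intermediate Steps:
c = 33
L = 132 (L = -1*4*(-33) = -4*(-33) = 132)
Q(a, E) = -33 + E (Q(a, E) = E - 1*33 = E - 33 = -33 + E)
(L + Q(3, -1*(-5)*2))/(-19610 + 15008) = (132 + (-33 - 1*(-5)*2))/(-19610 + 15008) = (132 + (-33 + 5*2))/(-4602) = (132 + (-33 + 10))*(-1/4602) = (132 - 23)*(-1/4602) = 109*(-1/4602) = -109/4602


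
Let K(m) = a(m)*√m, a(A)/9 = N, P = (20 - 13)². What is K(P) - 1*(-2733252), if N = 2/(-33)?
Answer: 30065730/11 ≈ 2.7332e+6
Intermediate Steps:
P = 49 (P = 7² = 49)
N = -2/33 (N = 2*(-1/33) = -2/33 ≈ -0.060606)
a(A) = -6/11 (a(A) = 9*(-2/33) = -6/11)
K(m) = -6*√m/11
K(P) - 1*(-2733252) = -6*√49/11 - 1*(-2733252) = -6/11*7 + 2733252 = -42/11 + 2733252 = 30065730/11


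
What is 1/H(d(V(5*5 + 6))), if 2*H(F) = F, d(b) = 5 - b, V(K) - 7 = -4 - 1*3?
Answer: ⅖ ≈ 0.40000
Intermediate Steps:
V(K) = 0 (V(K) = 7 + (-4 - 1*3) = 7 + (-4 - 3) = 7 - 7 = 0)
H(F) = F/2
1/H(d(V(5*5 + 6))) = 1/((5 - 1*0)/2) = 1/((5 + 0)/2) = 1/((½)*5) = 1/(5/2) = ⅖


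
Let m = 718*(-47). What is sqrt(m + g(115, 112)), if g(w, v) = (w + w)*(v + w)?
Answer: 4*sqrt(1154) ≈ 135.88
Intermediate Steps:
m = -33746
g(w, v) = 2*w*(v + w) (g(w, v) = (2*w)*(v + w) = 2*w*(v + w))
sqrt(m + g(115, 112)) = sqrt(-33746 + 2*115*(112 + 115)) = sqrt(-33746 + 2*115*227) = sqrt(-33746 + 52210) = sqrt(18464) = 4*sqrt(1154)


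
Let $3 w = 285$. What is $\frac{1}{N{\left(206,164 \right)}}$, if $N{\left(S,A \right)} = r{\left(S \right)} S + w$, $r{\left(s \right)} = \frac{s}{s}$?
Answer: $\frac{1}{301} \approx 0.0033223$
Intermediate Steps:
$w = 95$ ($w = \frac{1}{3} \cdot 285 = 95$)
$r{\left(s \right)} = 1$
$N{\left(S,A \right)} = 95 + S$ ($N{\left(S,A \right)} = 1 S + 95 = S + 95 = 95 + S$)
$\frac{1}{N{\left(206,164 \right)}} = \frac{1}{95 + 206} = \frac{1}{301}$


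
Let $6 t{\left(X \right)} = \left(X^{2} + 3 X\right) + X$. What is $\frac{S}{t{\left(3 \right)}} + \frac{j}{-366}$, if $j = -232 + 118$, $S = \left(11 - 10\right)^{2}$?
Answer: $\frac{255}{427} \approx 0.59719$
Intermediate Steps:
$S = 1$ ($S = 1^{2} = 1$)
$t{\left(X \right)} = \frac{X^{2}}{6} + \frac{2 X}{3}$ ($t{\left(X \right)} = \frac{\left(X^{2} + 3 X\right) + X}{6} = \frac{X^{2} + 4 X}{6} = \frac{X^{2}}{6} + \frac{2 X}{3}$)
$j = -114$
$\frac{S}{t{\left(3 \right)}} + \frac{j}{-366} = 1 \frac{1}{\frac{1}{6} \cdot 3 \left(4 + 3\right)} - \frac{114}{-366} = 1 \frac{1}{\frac{1}{6} \cdot 3 \cdot 7} - - \frac{19}{61} = 1 \frac{1}{\frac{7}{2}} + \frac{19}{61} = 1 \cdot \frac{2}{7} + \frac{19}{61} = \frac{2}{7} + \frac{19}{61} = \frac{255}{427}$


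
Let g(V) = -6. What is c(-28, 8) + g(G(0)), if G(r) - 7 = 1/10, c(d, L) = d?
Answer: -34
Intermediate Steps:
G(r) = 71/10 (G(r) = 7 + 1/10 = 7 + ⅒ = 71/10)
c(-28, 8) + g(G(0)) = -28 - 6 = -34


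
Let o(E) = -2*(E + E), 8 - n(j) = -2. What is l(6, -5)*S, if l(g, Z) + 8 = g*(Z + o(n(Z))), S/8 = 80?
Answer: -177920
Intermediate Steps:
S = 640 (S = 8*80 = 640)
n(j) = 10 (n(j) = 8 - 1*(-2) = 8 + 2 = 10)
o(E) = -4*E
l(g, Z) = -8 + g*(-40 + Z) (l(g, Z) = -8 + g*(Z - 4*10) = -8 + g*(Z - 40) = -8 + g*(-40 + Z))
l(6, -5)*S = (-8 - 40*6 - 5*6)*640 = (-8 - 240 - 30)*640 = -278*640 = -177920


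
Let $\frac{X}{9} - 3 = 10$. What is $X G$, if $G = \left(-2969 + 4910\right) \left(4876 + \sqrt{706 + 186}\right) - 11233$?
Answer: $1106010711 + 454194 \sqrt{223} \approx 1.1128 \cdot 10^{9}$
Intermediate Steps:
$X = 117$ ($X = 27 + 9 \cdot 10 = 27 + 90 = 117$)
$G = 9453083 + 3882 \sqrt{223}$ ($G = 1941 \left(4876 + \sqrt{892}\right) - 11233 = 1941 \left(4876 + 2 \sqrt{223}\right) - 11233 = \left(9464316 + 3882 \sqrt{223}\right) - 11233 = 9453083 + 3882 \sqrt{223} \approx 9.5111 \cdot 10^{6}$)
$X G = 117 \left(9453083 + 3882 \sqrt{223}\right) = 1106010711 + 454194 \sqrt{223}$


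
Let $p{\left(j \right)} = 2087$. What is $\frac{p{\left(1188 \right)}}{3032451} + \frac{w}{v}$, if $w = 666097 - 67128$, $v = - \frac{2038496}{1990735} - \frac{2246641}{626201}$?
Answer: $- \frac{323465006665912946718524}{2490497900802838683} \approx -1.2988 \cdot 10^{5}$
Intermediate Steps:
$v = - \frac{5748975104831}{1246600247735}$ ($v = \left(-2038496\right) \frac{1}{1990735} - \frac{2246641}{626201} = - \frac{2038496}{1990735} - \frac{2246641}{626201} = - \frac{5748975104831}{1246600247735} \approx -4.6117$)
$w = 598969$
$\frac{p{\left(1188 \right)}}{3032451} + \frac{w}{v} = \frac{2087}{3032451} + \frac{598969}{- \frac{5748975104831}{1246600247735}} = 2087 \cdot \frac{1}{3032451} + 598969 \left(- \frac{1246600247735}{5748975104831}\right) = \frac{2087}{3032451} - \frac{106667843397940745}{821282157833} = - \frac{323465006665912946718524}{2490497900802838683}$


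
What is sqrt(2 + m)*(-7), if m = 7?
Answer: -21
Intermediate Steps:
sqrt(2 + m)*(-7) = sqrt(2 + 7)*(-7) = sqrt(9)*(-7) = 3*(-7) = -21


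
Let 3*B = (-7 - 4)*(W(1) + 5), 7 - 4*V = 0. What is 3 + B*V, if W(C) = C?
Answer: -71/2 ≈ -35.500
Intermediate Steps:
V = 7/4 (V = 7/4 - ¼*0 = 7/4 + 0 = 7/4 ≈ 1.7500)
B = -22 (B = ((-7 - 4)*(1 + 5))/3 = (-11*6)/3 = (⅓)*(-66) = -22)
3 + B*V = 3 - 22*7/4 = 3 - 77/2 = -71/2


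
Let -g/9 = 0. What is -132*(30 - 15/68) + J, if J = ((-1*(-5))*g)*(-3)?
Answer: -66825/17 ≈ -3930.9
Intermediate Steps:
g = 0 (g = -9*0 = 0)
J = 0 (J = (-1*(-5)*0)*(-3) = (5*0)*(-3) = 0*(-3) = 0)
-132*(30 - 15/68) + J = -132*(30 - 15/68) + 0 = -132*2025/68 + 0 = -66825/17 + 0 = -66825/17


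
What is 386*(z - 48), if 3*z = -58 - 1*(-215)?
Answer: 5018/3 ≈ 1672.7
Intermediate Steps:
z = 157/3 (z = (-58 - 1*(-215))/3 = (-58 + 215)/3 = (⅓)*157 = 157/3 ≈ 52.333)
386*(z - 48) = 386*(157/3 - 48) = 386*(13/3) = 5018/3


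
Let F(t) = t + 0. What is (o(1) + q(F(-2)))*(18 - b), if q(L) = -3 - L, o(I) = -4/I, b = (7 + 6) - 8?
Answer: -65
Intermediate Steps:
F(t) = t
b = 5 (b = 13 - 8 = 5)
(o(1) + q(F(-2)))*(18 - b) = (-4/1 + (-3 - 1*(-2)))*(18 - 1*5) = (-4*1 + (-3 + 2))*(18 - 5) = (-4 - 1)*13 = -5*13 = -65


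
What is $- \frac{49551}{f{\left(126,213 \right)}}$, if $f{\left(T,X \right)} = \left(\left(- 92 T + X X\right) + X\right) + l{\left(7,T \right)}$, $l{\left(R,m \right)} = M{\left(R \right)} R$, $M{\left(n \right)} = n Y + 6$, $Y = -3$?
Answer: $- \frac{16517}{11295} \approx -1.4623$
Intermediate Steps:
$M{\left(n \right)} = 6 - 3 n$ ($M{\left(n \right)} = n \left(-3\right) + 6 = - 3 n + 6 = 6 - 3 n$)
$l{\left(R,m \right)} = R \left(6 - 3 R\right)$ ($l{\left(R,m \right)} = \left(6 - 3 R\right) R = R \left(6 - 3 R\right)$)
$f{\left(T,X \right)} = -105 + X + X^{2} - 92 T$ ($f{\left(T,X \right)} = \left(\left(- 92 T + X X\right) + X\right) + 3 \cdot 7 \left(2 - 7\right) = \left(\left(- 92 T + X^{2}\right) + X\right) + 3 \cdot 7 \left(2 - 7\right) = \left(\left(X^{2} - 92 T\right) + X\right) + 3 \cdot 7 \left(-5\right) = \left(X + X^{2} - 92 T\right) - 105 = -105 + X + X^{2} - 92 T$)
$- \frac{49551}{f{\left(126,213 \right)}} = - \frac{49551}{-105 + 213 + 213^{2} - 11592} = - \frac{49551}{-105 + 213 + 45369 - 11592} = - \frac{49551}{33885} = \left(-49551\right) \frac{1}{33885} = - \frac{16517}{11295}$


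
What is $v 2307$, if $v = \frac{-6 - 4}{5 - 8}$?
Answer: $7690$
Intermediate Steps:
$v = \frac{10}{3}$ ($v = - \frac{10}{-3} = \left(-10\right) \left(- \frac{1}{3}\right) = \frac{10}{3} \approx 3.3333$)
$v 2307 = \frac{10}{3} \cdot 2307 = 7690$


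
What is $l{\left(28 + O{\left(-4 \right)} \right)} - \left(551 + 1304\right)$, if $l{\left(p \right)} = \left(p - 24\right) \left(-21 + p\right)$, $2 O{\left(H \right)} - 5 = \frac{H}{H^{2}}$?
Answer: $- \frac{114895}{64} \approx -1795.2$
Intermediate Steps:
$O{\left(H \right)} = \frac{5}{2} + \frac{1}{2 H}$ ($O{\left(H \right)} = \frac{5}{2} + \frac{H \frac{1}{H^{2}}}{2} = \frac{5}{2} + \frac{1}{2 H}$)
$l{\left(p \right)} = \left(-24 + p\right) \left(-21 + p\right)$
$l{\left(28 + O{\left(-4 \right)} \right)} - \left(551 + 1304\right) = \left(504 + \left(28 + \frac{1 + 5 \left(-4\right)}{2 \left(-4\right)}\right)^{2} - 45 \left(28 + \frac{1 + 5 \left(-4\right)}{2 \left(-4\right)}\right)\right) - \left(551 + 1304\right) = \left(504 + \left(28 + \frac{1}{2} \left(- \frac{1}{4}\right) \left(1 - 20\right)\right)^{2} - 45 \left(28 + \frac{1}{2} \left(- \frac{1}{4}\right) \left(1 - 20\right)\right)\right) - 1855 = \left(504 + \left(28 + \frac{1}{2} \left(- \frac{1}{4}\right) \left(-19\right)\right)^{2} - 45 \left(28 + \frac{1}{2} \left(- \frac{1}{4}\right) \left(-19\right)\right)\right) - 1855 = \left(504 + \left(28 + \frac{19}{8}\right)^{2} - 45 \left(28 + \frac{19}{8}\right)\right) - 1855 = \left(504 + \left(\frac{243}{8}\right)^{2} - \frac{10935}{8}\right) - 1855 = \left(504 + \frac{59049}{64} - \frac{10935}{8}\right) - 1855 = \frac{3825}{64} - 1855 = - \frac{114895}{64}$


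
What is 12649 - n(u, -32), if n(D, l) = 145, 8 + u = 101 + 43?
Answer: 12504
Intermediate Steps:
u = 136 (u = -8 + (101 + 43) = -8 + 144 = 136)
12649 - n(u, -32) = 12649 - 1*145 = 12649 - 145 = 12504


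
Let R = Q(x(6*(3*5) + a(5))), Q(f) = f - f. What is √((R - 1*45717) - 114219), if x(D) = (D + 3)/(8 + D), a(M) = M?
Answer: 56*I*√51 ≈ 399.92*I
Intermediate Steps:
x(D) = (3 + D)/(8 + D)
Q(f) = 0
R = 0
√((R - 1*45717) - 114219) = √((0 - 1*45717) - 114219) = √((0 - 45717) - 114219) = √(-45717 - 114219) = √(-159936) = 56*I*√51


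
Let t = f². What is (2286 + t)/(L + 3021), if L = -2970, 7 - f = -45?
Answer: 4990/51 ≈ 97.843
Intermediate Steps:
f = 52 (f = 7 - 1*(-45) = 7 + 45 = 52)
t = 2704 (t = 52² = 2704)
(2286 + t)/(L + 3021) = (2286 + 2704)/(-2970 + 3021) = 4990/51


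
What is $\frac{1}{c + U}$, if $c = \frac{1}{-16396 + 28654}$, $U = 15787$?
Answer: $\frac{12258}{193517047} \approx 6.3343 \cdot 10^{-5}$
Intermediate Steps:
$c = \frac{1}{12258} \approx 8.1579 \cdot 10^{-5}$
$\frac{1}{c + U} = \frac{1}{\frac{1}{12258} + 15787} = \frac{1}{\frac{193517047}{12258}} = \frac{12258}{193517047}$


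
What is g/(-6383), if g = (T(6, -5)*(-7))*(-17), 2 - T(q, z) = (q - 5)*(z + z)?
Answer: -1428/6383 ≈ -0.22372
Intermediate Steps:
T(q, z) = 2 - 2*z*(-5 + q) (T(q, z) = 2 - (q - 5)*(z + z) = 2 - (-5 + q)*2*z = 2 - 2*z*(-5 + q))
g = 1428 (g = ((2 + 10*(-5) - 2*6*(-5))*(-7))*(-17) = ((2 - 50 + 60)*(-7))*(-17) = (12*(-7))*(-17) = -84*(-17) = 1428)
g/(-6383) = 1428/(-6383) = 1428*(-1/6383) = -1428/6383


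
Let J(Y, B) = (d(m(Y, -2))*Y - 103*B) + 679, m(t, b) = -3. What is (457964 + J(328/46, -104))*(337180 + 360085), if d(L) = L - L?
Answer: 327264814075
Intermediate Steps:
d(L) = 0
J(Y, B) = 679 - 103*B (J(Y, B) = (0*Y - 103*B) + 679 = (0 - 103*B) + 679 = -103*B + 679 = 679 - 103*B)
(457964 + J(328/46, -104))*(337180 + 360085) = (457964 + (679 - 103*(-104)))*(337180 + 360085) = (457964 + (679 + 10712))*697265 = (457964 + 11391)*697265 = 469355*697265 = 327264814075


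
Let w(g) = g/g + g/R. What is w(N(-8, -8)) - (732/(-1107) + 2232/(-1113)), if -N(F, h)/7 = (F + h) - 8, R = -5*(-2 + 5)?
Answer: -5156549/684495 ≈ -7.5334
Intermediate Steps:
R = -15 (R = -5*3 = -15)
N(F, h) = 56 - 7*F - 7*h (N(F, h) = -7*((F + h) - 8) = -7*(-8 + F + h) = 56 - 7*F - 7*h)
w(g) = 1 - g/15 (w(g) = g/g + g/(-15) = 1 + g*(-1/15) = 1 - g/15)
w(N(-8, -8)) - (732/(-1107) + 2232/(-1113)) = (1 - (56 - 7*(-8) - 7*(-8))/15) - (732/(-1107) + 2232/(-1113)) = (1 - (56 + 56 + 56)/15) - (732*(-1/1107) + 2232*(-1/1113)) = (1 - 1/15*168) - (-244/369 - 744/371) = (1 - 56/5) - 1*(-365060/136899) = -51/5 + 365060/136899 = -5156549/684495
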